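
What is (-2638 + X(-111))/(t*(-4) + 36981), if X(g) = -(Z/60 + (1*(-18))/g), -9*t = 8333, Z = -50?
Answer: -1756461/27095914 ≈ -0.064824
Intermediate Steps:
t = -8333/9 (t = -⅑*8333 = -8333/9 ≈ -925.89)
X(g) = ⅚ + 18/g (X(g) = -(-50/60 + (1*(-18))/g) = -(-50*1/60 - 18/g) = -(-⅚ - 18/g) = ⅚ + 18/g)
(-2638 + X(-111))/(t*(-4) + 36981) = (-2638 + (⅚ + 18/(-111)))/(-8333/9*(-4) + 36981) = (-2638 + (⅚ + 18*(-1/111)))/(33332/9 + 36981) = (-2638 + (⅚ - 6/37))/(366161/9) = (-2638 + 149/222)*(9/366161) = -585487/222*9/366161 = -1756461/27095914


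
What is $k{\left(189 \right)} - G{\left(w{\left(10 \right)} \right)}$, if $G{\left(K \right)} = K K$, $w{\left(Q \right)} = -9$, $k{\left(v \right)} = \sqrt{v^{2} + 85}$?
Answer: $-81 + \sqrt{35806} \approx 108.22$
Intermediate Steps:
$k{\left(v \right)} = \sqrt{85 + v^{2}}$
$G{\left(K \right)} = K^{2}$
$k{\left(189 \right)} - G{\left(w{\left(10 \right)} \right)} = \sqrt{85 + 189^{2}} - \left(-9\right)^{2} = \sqrt{85 + 35721} - 81 = \sqrt{35806} - 81 = -81 + \sqrt{35806}$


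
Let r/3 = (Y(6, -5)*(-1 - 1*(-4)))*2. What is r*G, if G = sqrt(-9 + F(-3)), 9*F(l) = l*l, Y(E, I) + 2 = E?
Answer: 144*I*sqrt(2) ≈ 203.65*I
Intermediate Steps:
Y(E, I) = -2 + E
F(l) = l**2/9 (F(l) = (l*l)/9 = l**2/9)
G = 2*I*sqrt(2) (G = sqrt(-9 + (1/9)*(-3)**2) = sqrt(-9 + (1/9)*9) = sqrt(-9 + 1) = sqrt(-8) = 2*I*sqrt(2) ≈ 2.8284*I)
r = 72 (r = 3*(((-2 + 6)*(-1 - 1*(-4)))*2) = 3*((4*(-1 + 4))*2) = 3*((4*3)*2) = 3*(12*2) = 3*24 = 72)
r*G = 72*(2*I*sqrt(2)) = 144*I*sqrt(2)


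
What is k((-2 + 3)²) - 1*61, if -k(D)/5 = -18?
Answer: 29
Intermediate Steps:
k(D) = 90 (k(D) = -5*(-18) = 90)
k((-2 + 3)²) - 1*61 = 90 - 1*61 = 90 - 61 = 29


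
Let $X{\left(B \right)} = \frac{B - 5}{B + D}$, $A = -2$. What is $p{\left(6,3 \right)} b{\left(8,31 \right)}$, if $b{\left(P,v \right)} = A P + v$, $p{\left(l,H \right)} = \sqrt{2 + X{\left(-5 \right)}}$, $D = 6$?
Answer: $30 i \sqrt{2} \approx 42.426 i$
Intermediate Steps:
$X{\left(B \right)} = \frac{-5 + B}{6 + B}$ ($X{\left(B \right)} = \frac{B - 5}{B + 6} = \frac{-5 + B}{6 + B}$)
$p{\left(l,H \right)} = 2 i \sqrt{2}$ ($p{\left(l,H \right)} = \sqrt{2 + \frac{-5 - 5}{6 - 5}} = \sqrt{2 + 1^{-1} \left(-10\right)} = \sqrt{2 + 1 \left(-10\right)} = \sqrt{2 - 10} = \sqrt{-8} = 2 i \sqrt{2}$)
$b{\left(P,v \right)} = v - 2 P$ ($b{\left(P,v \right)} = - 2 P + v = v - 2 P$)
$p{\left(6,3 \right)} b{\left(8,31 \right)} = 2 i \sqrt{2} \left(31 - 16\right) = 2 i \sqrt{2} \cdot 15 = 30 i \sqrt{2}$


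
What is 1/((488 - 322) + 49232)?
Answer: 1/49398 ≈ 2.0244e-5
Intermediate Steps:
1/((488 - 322) + 49232) = 1/(166 + 49232) = 1/49398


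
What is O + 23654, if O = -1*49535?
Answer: -25881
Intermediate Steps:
O = -49535
O + 23654 = -49535 + 23654 = -25881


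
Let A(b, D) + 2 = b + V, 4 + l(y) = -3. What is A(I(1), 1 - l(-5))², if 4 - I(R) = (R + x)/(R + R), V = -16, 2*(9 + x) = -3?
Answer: 1369/16 ≈ 85.563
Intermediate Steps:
x = -21/2 (x = -9 + (½)*(-3) = -9 - 3/2 = -21/2 ≈ -10.500)
l(y) = -7 (l(y) = -4 - 3 = -7)
I(R) = 4 - (-21/2 + R)/(2*R) (I(R) = 4 - (R - 21/2)/(R + R) = 4 - (-21/2 + R)/(2*R))
A(b, D) = -18 + b (A(b, D) = -2 + (b - 16) = -2 + (-16 + b) = -18 + b)
A(I(1), 1 - l(-5))² = (-18 + (7/4)*(3 + 2*1)/1)² = (-18 + (7/4)*1*(3 + 2))² = (-18 + (7/4)*1*5)² = (-18 + 35/4)² = (-37/4)² = 1369/16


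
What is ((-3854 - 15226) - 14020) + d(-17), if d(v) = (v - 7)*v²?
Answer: -40036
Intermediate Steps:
d(v) = v²*(-7 + v) (d(v) = (-7 + v)*v² = v²*(-7 + v))
((-3854 - 15226) - 14020) + d(-17) = ((-3854 - 15226) - 14020) + (-17)²*(-7 - 17) = (-19080 - 14020) + 289*(-24) = -33100 - 6936 = -40036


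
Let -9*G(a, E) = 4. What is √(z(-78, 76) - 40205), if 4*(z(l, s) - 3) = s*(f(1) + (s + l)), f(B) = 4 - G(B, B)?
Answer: 10*I*√3614/3 ≈ 200.39*I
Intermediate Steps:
G(a, E) = -4/9 (G(a, E) = -⅑*4 = -4/9)
f(B) = 40/9 (f(B) = 4 - 1*(-4/9) = 4 + 4/9 = 40/9)
z(l, s) = 3 + s*(40/9 + l + s)/4 (z(l, s) = 3 + (s*(40/9 + (s + l)))/4 = 3 + (s*(40/9 + (l + s)))/4 = 3 + (s*(40/9 + l + s))/4 = 3 + s*(40/9 + l + s)/4)
√(z(-78, 76) - 40205) = √((3 + (¼)*76² + (10/9)*76 + (¼)*(-78)*76) - 40205) = √((3 + (¼)*5776 + 760/9 - 1482) - 40205) = √((3 + 1444 + 760/9 - 1482) - 40205) = √(445/9 - 40205) = √(-361400/9) = 10*I*√3614/3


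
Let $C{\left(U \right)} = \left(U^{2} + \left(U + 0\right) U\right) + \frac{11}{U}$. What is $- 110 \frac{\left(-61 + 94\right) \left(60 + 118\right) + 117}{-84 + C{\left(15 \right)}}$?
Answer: $- \frac{9885150}{5501} \approx -1797.0$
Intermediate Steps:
$C{\left(U \right)} = 2 U^{2} + \frac{11}{U}$ ($C{\left(U \right)} = \left(U^{2} + U U\right) + \frac{11}{U} = \left(U^{2} + U^{2}\right) + \frac{11}{U} = 2 U^{2} + \frac{11}{U}$)
$- 110 \frac{\left(-61 + 94\right) \left(60 + 118\right) + 117}{-84 + C{\left(15 \right)}} = - 110 \frac{\left(-61 + 94\right) \left(60 + 118\right) + 117}{-84 + \frac{11 + 2 \cdot 15^{3}}{15}} = - 110 \frac{33 \cdot 178 + 117}{-84 + \frac{11 + 2 \cdot 3375}{15}} = - 110 \frac{5874 + 117}{-84 + \frac{11 + 6750}{15}} = - 110 \frac{5991}{-84 + \frac{1}{15} \cdot 6761} = - 110 \frac{5991}{-84 + \frac{6761}{15}} = - 110 \frac{5991}{\frac{5501}{15}} = - 110 \cdot 5991 \cdot \frac{15}{5501} = \left(-110\right) \frac{89865}{5501} = - \frac{9885150}{5501}$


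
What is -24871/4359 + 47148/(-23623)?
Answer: -793045765/102972657 ≈ -7.7015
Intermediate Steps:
-24871/4359 + 47148/(-23623) = -24871*1/4359 + 47148*(-1/23623) = -24871/4359 - 47148/23623 = -793045765/102972657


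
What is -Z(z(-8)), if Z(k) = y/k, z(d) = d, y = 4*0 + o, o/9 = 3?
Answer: 27/8 ≈ 3.3750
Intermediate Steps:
o = 27 (o = 9*3 = 27)
y = 27 (y = 4*0 + 27 = 0 + 27 = 27)
Z(k) = 27/k
-Z(z(-8)) = -27/(-8) = -27*(-1)/8 = -1*(-27/8) = 27/8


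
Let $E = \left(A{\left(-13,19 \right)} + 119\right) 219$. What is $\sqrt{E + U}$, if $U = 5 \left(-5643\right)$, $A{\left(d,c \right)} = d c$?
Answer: $i \sqrt{56247} \approx 237.16 i$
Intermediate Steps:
$A{\left(d,c \right)} = c d$
$U = -28215$
$E = -28032$ ($E = \left(19 \left(-13\right) + 119\right) 219 = \left(-247 + 119\right) 219 = \left(-128\right) 219 = -28032$)
$\sqrt{E + U} = \sqrt{-28032 - 28215} = \sqrt{-56247} = i \sqrt{56247}$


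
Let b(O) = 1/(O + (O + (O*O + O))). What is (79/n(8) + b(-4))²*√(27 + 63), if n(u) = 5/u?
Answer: 19248267*√10/400 ≈ 1.5217e+5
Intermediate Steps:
b(O) = 1/(O² + 3*O) (b(O) = 1/(O + (O + (O² + O))) = 1/(O + (O + (O + O²))) = 1/(O + (O² + 2*O)) = 1/(O² + 3*O))
(79/n(8) + b(-4))²*√(27 + 63) = (79/((5/8)) + 1/((-4)*(3 - 4)))²*√(27 + 63) = (79/((5*(⅛))) - ¼/(-1))²*√90 = (79/(5/8) - ¼*(-1))²*(3*√10) = (79*(8/5) + ¼)²*(3*√10) = (632/5 + ¼)²*(3*√10) = (2533/20)²*(3*√10) = 6416089*(3*√10)/400 = 19248267*√10/400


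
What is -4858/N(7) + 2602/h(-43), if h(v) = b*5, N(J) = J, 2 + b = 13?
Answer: -35568/55 ≈ -646.69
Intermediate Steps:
b = 11 (b = -2 + 13 = 11)
h(v) = 55 (h(v) = 11*5 = 55)
-4858/N(7) + 2602/h(-43) = -4858/7 + 2602/55 = -4858*⅐ + 2602*(1/55) = -694 + 2602/55 = -35568/55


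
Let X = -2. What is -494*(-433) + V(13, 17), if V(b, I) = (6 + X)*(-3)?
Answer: 213890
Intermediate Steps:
V(b, I) = -12 (V(b, I) = (6 - 2)*(-3) = 4*(-3) = -12)
-494*(-433) + V(13, 17) = -494*(-433) - 12 = 213902 - 12 = 213890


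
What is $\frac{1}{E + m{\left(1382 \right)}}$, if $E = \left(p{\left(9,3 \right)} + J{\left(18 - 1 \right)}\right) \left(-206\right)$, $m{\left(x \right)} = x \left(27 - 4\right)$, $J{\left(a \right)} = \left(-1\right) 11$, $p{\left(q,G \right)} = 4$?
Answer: $\frac{1}{33228} \approx 3.0095 \cdot 10^{-5}$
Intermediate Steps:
$J{\left(a \right)} = -11$
$m{\left(x \right)} = 23 x$ ($m{\left(x \right)} = x 23 = 23 x$)
$E = 1442$ ($E = \left(4 - 11\right) \left(-206\right) = \left(-7\right) \left(-206\right) = 1442$)
$\frac{1}{E + m{\left(1382 \right)}} = \frac{1}{1442 + 23 \cdot 1382} = \frac{1}{1442 + 31786} = \frac{1}{33228}$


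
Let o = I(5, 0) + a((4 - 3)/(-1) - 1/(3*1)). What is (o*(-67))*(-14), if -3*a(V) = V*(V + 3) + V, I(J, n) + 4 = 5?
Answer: 55342/27 ≈ 2049.7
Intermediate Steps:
I(J, n) = 1 (I(J, n) = -4 + 5 = 1)
a(V) = -V/3 - V*(3 + V)/3 (a(V) = -(V*(V + 3) + V)/3 = -(V*(3 + V) + V)/3 = -(V + V*(3 + V))/3 = -V/3 - V*(3 + V)/3)
o = 59/27 (o = 1 - ((4 - 3)/(-1) - 1/(3*1))*(4 + ((4 - 3)/(-1) - 1/(3*1)))/3 = 1 - (1*(-1) - 1/3)*(4 + (1*(-1) - 1/3))/3 = 1 - (-1 - 1*⅓)*(4 + (-1 - 1*⅓))/3 = 1 - (-1 - ⅓)*(4 + (-1 - ⅓))/3 = 1 - ⅓*(-4/3)*(4 - 4/3) = 1 - ⅓*(-4/3)*8/3 = 1 + 32/27 = 59/27 ≈ 2.1852)
(o*(-67))*(-14) = ((59/27)*(-67))*(-14) = -3953/27*(-14) = 55342/27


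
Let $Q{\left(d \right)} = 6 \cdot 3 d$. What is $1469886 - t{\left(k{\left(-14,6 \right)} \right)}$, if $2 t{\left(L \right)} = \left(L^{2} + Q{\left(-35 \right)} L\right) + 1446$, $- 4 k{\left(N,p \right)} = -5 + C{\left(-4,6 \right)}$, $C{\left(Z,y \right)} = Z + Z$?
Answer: $\frac{47045807}{32} \approx 1.4702 \cdot 10^{6}$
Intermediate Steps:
$Q{\left(d \right)} = 18 d$
$C{\left(Z,y \right)} = 2 Z$
$k{\left(N,p \right)} = \frac{13}{4}$ ($k{\left(N,p \right)} = - \frac{-5 + 2 \left(-4\right)}{4} = - \frac{-5 - 8}{4} = \left(- \frac{1}{4}\right) \left(-13\right) = \frac{13}{4}$)
$t{\left(L \right)} = 723 + \frac{L^{2}}{2} - 315 L$ ($t{\left(L \right)} = \frac{\left(L^{2} + 18 \left(-35\right) L\right) + 1446}{2} = \frac{\left(L^{2} - 630 L\right) + 1446}{2} = \frac{1446 + L^{2} - 630 L}{2} = 723 + \frac{L^{2}}{2} - 315 L$)
$1469886 - t{\left(k{\left(-14,6 \right)} \right)} = 1469886 - \left(723 + \frac{\left(\frac{13}{4}\right)^{2}}{2} - \frac{4095}{4}\right) = 1469886 - \left(723 + \frac{1}{2} \cdot \frac{169}{16} - \frac{4095}{4}\right) = 1469886 - \left(723 + \frac{169}{32} - \frac{4095}{4}\right) = 1469886 - - \frac{9455}{32} = 1469886 + \frac{9455}{32} = \frac{47045807}{32}$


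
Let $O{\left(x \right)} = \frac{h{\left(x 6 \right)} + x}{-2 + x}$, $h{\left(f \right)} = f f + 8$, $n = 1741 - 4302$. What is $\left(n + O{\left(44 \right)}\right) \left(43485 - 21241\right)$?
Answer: $- \frac{60081044}{3} \approx -2.0027 \cdot 10^{7}$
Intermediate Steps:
$n = -2561$
$h{\left(f \right)} = 8 + f^{2}$ ($h{\left(f \right)} = f^{2} + 8 = 8 + f^{2}$)
$O{\left(x \right)} = \frac{8 + x + 36 x^{2}}{-2 + x}$ ($O{\left(x \right)} = \frac{\left(8 + \left(x 6\right)^{2}\right) + x}{-2 + x} = \frac{\left(8 + \left(6 x\right)^{2}\right) + x}{-2 + x} = \frac{\left(8 + 36 x^{2}\right) + x}{-2 + x} = \frac{8 + x + 36 x^{2}}{-2 + x}$)
$\left(n + O{\left(44 \right)}\right) \left(43485 - 21241\right) = \left(-2561 + \frac{8 + 44 + 36 \cdot 44^{2}}{-2 + 44}\right) \left(43485 - 21241\right) = \left(-2561 + \frac{8 + 44 + 36 \cdot 1936}{42}\right) 22244 = \left(-2561 + \frac{8 + 44 + 69696}{42}\right) 22244 = \left(-2561 + \frac{1}{42} \cdot 69748\right) 22244 = \left(-2561 + \frac{4982}{3}\right) 22244 = \left(- \frac{2701}{3}\right) 22244 = - \frac{60081044}{3}$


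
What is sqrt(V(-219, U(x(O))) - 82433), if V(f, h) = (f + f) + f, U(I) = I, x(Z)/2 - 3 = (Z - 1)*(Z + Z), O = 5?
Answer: I*sqrt(83090) ≈ 288.25*I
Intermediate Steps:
x(Z) = 6 + 4*Z*(-1 + Z) (x(Z) = 6 + 2*((Z - 1)*(Z + Z)) = 6 + 2*((-1 + Z)*(2*Z)) = 6 + 2*(2*Z*(-1 + Z)) = 6 + 4*Z*(-1 + Z))
V(f, h) = 3*f (V(f, h) = 2*f + f = 3*f)
sqrt(V(-219, U(x(O))) - 82433) = sqrt(3*(-219) - 82433) = sqrt(-657 - 82433) = sqrt(-83090) = I*sqrt(83090)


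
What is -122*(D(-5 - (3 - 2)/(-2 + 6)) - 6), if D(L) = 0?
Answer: 732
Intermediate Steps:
-122*(D(-5 - (3 - 2)/(-2 + 6)) - 6) = -122*(0 - 6) = -122*(-6) = 732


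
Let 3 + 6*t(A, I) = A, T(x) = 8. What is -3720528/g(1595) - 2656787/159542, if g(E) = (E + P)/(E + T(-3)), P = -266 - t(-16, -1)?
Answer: -5709078274795259/1275219206 ≈ -4.4769e+6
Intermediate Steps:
t(A, I) = -½ + A/6
P = -1577/6 (P = -266 - (-½ + (⅙)*(-16)) = -266 - (-½ - 8/3) = -266 - 1*(-19/6) = -266 + 19/6 = -1577/6 ≈ -262.83)
g(E) = (-1577/6 + E)/(8 + E) (g(E) = (E - 1577/6)/(E + 8) = (-1577/6 + E)/(8 + E))
-3720528/g(1595) - 2656787/159542 = -3720528*(8 + 1595)/(-1577/6 + 1595) - 2656787/159542 = -3720528/((7993/6)/1603) - 2656787*1/159542 = -3720528/((1/1603)*(7993/6)) - 2656787/159542 = -3720528/7993/9618 - 2656787/159542 = -3720528*9618/7993 - 2656787/159542 = -35784038304/7993 - 2656787/159542 = -5709078274795259/1275219206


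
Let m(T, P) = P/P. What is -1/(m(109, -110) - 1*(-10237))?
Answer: -1/10238 ≈ -9.7675e-5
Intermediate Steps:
m(T, P) = 1
-1/(m(109, -110) - 1*(-10237)) = -1/(1 - 1*(-10237)) = -1/(1 + 10237) = -1/10238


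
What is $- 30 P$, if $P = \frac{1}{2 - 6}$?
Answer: $\frac{15}{2} \approx 7.5$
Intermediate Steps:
$P = - \frac{1}{4}$ ($P = \frac{1}{-4} = - \frac{1}{4} \approx -0.25$)
$- 30 P = \left(-30\right) \left(- \frac{1}{4}\right) = \frac{15}{2}$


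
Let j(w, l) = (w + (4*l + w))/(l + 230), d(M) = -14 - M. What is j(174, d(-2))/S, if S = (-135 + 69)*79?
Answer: -25/94721 ≈ -0.00026393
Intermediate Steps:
S = -5214 (S = -66*79 = -5214)
j(w, l) = (2*w + 4*l)/(230 + l) (j(w, l) = (w + (w + 4*l))/(230 + l) = (2*w + 4*l)/(230 + l))
j(174, d(-2))/S = (2*(174 + 2*(-14 - 1*(-2)))/(230 + (-14 - 1*(-2))))/(-5214) = (2*(174 + 2*(-14 + 2))/(230 + (-14 + 2)))*(-1/5214) = (2*(174 + 2*(-12))/(230 - 12))*(-1/5214) = (2*(174 - 24)/218)*(-1/5214) = (2*(1/218)*150)*(-1/5214) = (150/109)*(-1/5214) = -25/94721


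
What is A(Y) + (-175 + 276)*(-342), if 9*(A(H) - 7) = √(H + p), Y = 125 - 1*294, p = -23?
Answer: -34535 + 8*I*√3/9 ≈ -34535.0 + 1.5396*I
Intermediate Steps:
Y = -169 (Y = 125 - 294 = -169)
A(H) = 7 + √(-23 + H)/9 (A(H) = 7 + √(H - 23)/9 = 7 + √(-23 + H)/9)
A(Y) + (-175 + 276)*(-342) = (7 + √(-23 - 169)/9) + (-175 + 276)*(-342) = (7 + √(-192)/9) + 101*(-342) = (7 + (8*I*√3)/9) - 34542 = (7 + 8*I*√3/9) - 34542 = -34535 + 8*I*√3/9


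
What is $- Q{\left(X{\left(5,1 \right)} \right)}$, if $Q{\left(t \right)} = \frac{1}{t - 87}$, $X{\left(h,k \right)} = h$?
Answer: $\frac{1}{82} \approx 0.012195$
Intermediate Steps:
$Q{\left(t \right)} = \frac{1}{-87 + t}$
$- Q{\left(X{\left(5,1 \right)} \right)} = - \frac{1}{-87 + 5} = - \frac{1}{-82} = \left(-1\right) \left(- \frac{1}{82}\right) = \frac{1}{82}$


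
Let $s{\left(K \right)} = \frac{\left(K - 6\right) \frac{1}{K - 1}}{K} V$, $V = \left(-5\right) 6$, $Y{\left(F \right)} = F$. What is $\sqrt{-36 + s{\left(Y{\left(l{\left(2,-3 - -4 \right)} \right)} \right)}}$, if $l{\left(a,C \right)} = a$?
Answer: $2 \sqrt{6} \approx 4.899$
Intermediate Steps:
$V = -30$
$s{\left(K \right)} = - \frac{30 \left(-6 + K\right)}{K \left(-1 + K\right)}$ ($s{\left(K \right)} = \frac{\left(K - 6\right) \frac{1}{K - 1}}{K} \left(-30\right) = \frac{\left(-6 + K\right) \frac{1}{-1 + K}}{K} \left(-30\right) = \frac{\frac{1}{-1 + K} \left(-6 + K\right)}{K} \left(-30\right) = \frac{-6 + K}{K \left(-1 + K\right)} \left(-30\right) = - \frac{30 \left(-6 + K\right)}{K \left(-1 + K\right)}$)
$\sqrt{-36 + s{\left(Y{\left(l{\left(2,-3 - -4 \right)} \right)} \right)}} = \sqrt{-36 + \frac{30 \left(6 - 2\right)}{2 \left(-1 + 2\right)}} = \sqrt{-36 + 30 \cdot \frac{1}{2} \cdot 1^{-1} \left(6 - 2\right)} = \sqrt{-36 + 30 \cdot \frac{1}{2} \cdot 1 \cdot 4} = \sqrt{-36 + 60} = \sqrt{24} = 2 \sqrt{6}$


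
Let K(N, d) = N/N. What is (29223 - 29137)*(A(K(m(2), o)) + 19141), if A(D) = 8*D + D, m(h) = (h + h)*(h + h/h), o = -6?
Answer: 1646900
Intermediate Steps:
m(h) = 2*h*(1 + h) (m(h) = (2*h)*(h + 1) = (2*h)*(1 + h) = 2*h*(1 + h))
K(N, d) = 1
A(D) = 9*D
(29223 - 29137)*(A(K(m(2), o)) + 19141) = (29223 - 29137)*(9*1 + 19141) = 86*(9 + 19141) = 86*19150 = 1646900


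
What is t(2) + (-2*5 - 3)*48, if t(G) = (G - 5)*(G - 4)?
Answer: -618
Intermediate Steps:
t(G) = (-5 + G)*(-4 + G)
t(2) + (-2*5 - 3)*48 = (20 + 2² - 9*2) + (-2*5 - 3)*48 = (20 + 4 - 18) + (-10 - 3)*48 = 6 - 13*48 = 6 - 624 = -618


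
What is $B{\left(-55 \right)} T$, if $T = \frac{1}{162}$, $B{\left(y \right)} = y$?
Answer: $- \frac{55}{162} \approx -0.33951$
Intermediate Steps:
$T = \frac{1}{162} \approx 0.0061728$
$B{\left(-55 \right)} T = \left(-55\right) \frac{1}{162} = - \frac{55}{162}$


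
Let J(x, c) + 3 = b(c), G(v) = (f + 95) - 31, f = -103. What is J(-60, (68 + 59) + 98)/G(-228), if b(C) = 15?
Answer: -4/13 ≈ -0.30769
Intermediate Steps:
G(v) = -39 (G(v) = (-103 + 95) - 31 = -8 - 31 = -39)
J(x, c) = 12 (J(x, c) = -3 + 15 = 12)
J(-60, (68 + 59) + 98)/G(-228) = 12/(-39) = 12*(-1/39) = -4/13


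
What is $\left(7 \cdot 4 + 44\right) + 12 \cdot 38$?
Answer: $528$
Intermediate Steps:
$\left(7 \cdot 4 + 44\right) + 12 \cdot 38 = \left(28 + 44\right) + 456 = 72 + 456 = 528$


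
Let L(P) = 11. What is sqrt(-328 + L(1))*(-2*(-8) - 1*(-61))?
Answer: 77*I*sqrt(317) ≈ 1370.9*I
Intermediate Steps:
sqrt(-328 + L(1))*(-2*(-8) - 1*(-61)) = sqrt(-328 + 11)*(-2*(-8) - 1*(-61)) = sqrt(-317)*(16 + 61) = (I*sqrt(317))*77 = 77*I*sqrt(317)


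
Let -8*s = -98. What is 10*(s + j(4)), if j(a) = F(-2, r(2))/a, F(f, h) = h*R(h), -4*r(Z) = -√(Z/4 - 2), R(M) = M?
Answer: 7825/64 ≈ 122.27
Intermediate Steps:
s = 49/4 (s = -⅛*(-98) = 49/4 ≈ 12.250)
r(Z) = √(-2 + Z/4)/4 (r(Z) = -(-1)*√(Z/4 - 2)/4 = -(-1)*√(-2 + Z/4)/4 = √(-2 + Z/4)/4)
F(f, h) = h² (F(f, h) = h*h = h²)
j(a) = -3/(32*a) (j(a) = (√(-8 + 2)/8)²/a = (√(-6)/8)²/a = ((I*√6)/8)²/a = (I*√6/8)²/a = -3/(32*a))
10*(s + j(4)) = 10*(49/4 - 3/32/4) = 10*(49/4 - 3/32*¼) = 10*(49/4 - 3/128) = 10*(1565/128) = 7825/64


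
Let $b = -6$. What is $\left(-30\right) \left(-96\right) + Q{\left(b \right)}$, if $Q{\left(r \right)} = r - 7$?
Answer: $2867$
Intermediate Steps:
$Q{\left(r \right)} = -7 + r$ ($Q{\left(r \right)} = r - 7 = -7 + r$)
$\left(-30\right) \left(-96\right) + Q{\left(b \right)} = \left(-30\right) \left(-96\right) - 13 = 2880 - 13 = 2867$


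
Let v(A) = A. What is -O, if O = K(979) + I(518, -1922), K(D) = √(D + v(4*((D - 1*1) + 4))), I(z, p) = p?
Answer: 1922 - √4907 ≈ 1851.9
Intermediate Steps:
K(D) = √(12 + 5*D) (K(D) = √(D + 4*((D - 1*1) + 4)) = √(D + 4*((D - 1) + 4)) = √(D + 4*((-1 + D) + 4)) = √(D + 4*(3 + D)) = √(D + (12 + 4*D)) = √(12 + 5*D))
O = -1922 + √4907 (O = √(12 + 5*979) - 1922 = √(12 + 4895) - 1922 = √4907 - 1922 = -1922 + √4907 ≈ -1851.9)
-O = -(-1922 + √4907) = 1922 - √4907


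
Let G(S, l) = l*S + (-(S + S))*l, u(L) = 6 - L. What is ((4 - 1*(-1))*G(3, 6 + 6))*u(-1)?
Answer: -1260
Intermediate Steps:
G(S, l) = -S*l (G(S, l) = S*l + (-2*S)*l = S*l - 2*S*l = -S*l)
((4 - 1*(-1))*G(3, 6 + 6))*u(-1) = ((4 - 1*(-1))*(-1*3*(6 + 6)))*(6 - 1*(-1)) = ((4 + 1)*(-1*3*12))*(6 + 1) = (5*(-36))*7 = -180*7 = -1260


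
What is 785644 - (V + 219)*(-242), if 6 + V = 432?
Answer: 941734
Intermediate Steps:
V = 426 (V = -6 + 432 = 426)
785644 - (V + 219)*(-242) = 785644 - (426 + 219)*(-242) = 785644 - 645*(-242) = 785644 - 1*(-156090) = 785644 + 156090 = 941734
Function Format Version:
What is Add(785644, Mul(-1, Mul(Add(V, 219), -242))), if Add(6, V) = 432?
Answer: 941734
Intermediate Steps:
V = 426 (V = Add(-6, 432) = 426)
Add(785644, Mul(-1, Mul(Add(V, 219), -242))) = Add(785644, Mul(-1, Mul(Add(426, 219), -242))) = Add(785644, Mul(-1, Mul(645, -242))) = Add(785644, Mul(-1, -156090)) = Add(785644, 156090) = 941734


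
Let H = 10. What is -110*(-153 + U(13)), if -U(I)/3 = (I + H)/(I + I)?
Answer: 222585/13 ≈ 17122.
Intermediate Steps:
U(I) = -3*(10 + I)/(2*I) (U(I) = -3*(I + 10)/(I + I) = -3*(10 + I)/(2*I))
-110*(-153 + U(13)) = -110*(-153 + (-3/2 - 15/13)) = -110*(-153 - 69/26) = -110*(-4047/26) = 222585/13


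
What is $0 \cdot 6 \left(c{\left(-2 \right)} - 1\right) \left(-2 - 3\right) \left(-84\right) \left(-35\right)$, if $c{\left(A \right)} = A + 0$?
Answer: $0$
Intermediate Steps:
$c{\left(A \right)} = A$
$0 \cdot 6 \left(c{\left(-2 \right)} - 1\right) \left(-2 - 3\right) \left(-84\right) \left(-35\right) = 0 \cdot 6 \left(-2 - 1\right) \left(-2 - 3\right) \left(-84\right) \left(-35\right) = 0 \left(\left(-3\right) \left(-5\right)\right) \left(-84\right) \left(-35\right) = 0 \cdot 15 \left(-84\right) \left(-35\right) = 0 \left(-84\right) \left(-35\right) = 0 \left(-35\right) = 0$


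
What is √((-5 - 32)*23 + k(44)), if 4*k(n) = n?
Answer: 2*I*√210 ≈ 28.983*I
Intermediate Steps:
k(n) = n/4
√((-5 - 32)*23 + k(44)) = √((-5 - 32)*23 + (¼)*44) = √(-37*23 + 11) = √(-851 + 11) = √(-840) = 2*I*√210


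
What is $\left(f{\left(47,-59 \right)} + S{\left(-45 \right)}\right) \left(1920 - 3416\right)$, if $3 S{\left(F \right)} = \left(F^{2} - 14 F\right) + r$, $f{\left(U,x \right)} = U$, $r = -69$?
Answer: $-1359864$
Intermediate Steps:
$S{\left(F \right)} = -23 - \frac{14 F}{3} + \frac{F^{2}}{3}$ ($S{\left(F \right)} = \frac{\left(F^{2} - 14 F\right) - 69}{3} = \frac{-69 + F^{2} - 14 F}{3} = -23 - \frac{14 F}{3} + \frac{F^{2}}{3}$)
$\left(f{\left(47,-59 \right)} + S{\left(-45 \right)}\right) \left(1920 - 3416\right) = \left(47 - \left(-187 - 675\right)\right) \left(1920 - 3416\right) = \left(47 + \left(-23 + 210 + \frac{1}{3} \cdot 2025\right)\right) \left(-1496\right) = \left(47 + \left(-23 + 210 + 675\right)\right) \left(-1496\right) = \left(47 + 862\right) \left(-1496\right) = 909 \left(-1496\right) = -1359864$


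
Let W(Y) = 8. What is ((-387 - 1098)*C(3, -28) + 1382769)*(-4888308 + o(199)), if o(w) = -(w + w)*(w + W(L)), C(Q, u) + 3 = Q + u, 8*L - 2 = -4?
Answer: -7080003028206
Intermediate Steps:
L = -1/4 (L = 1/4 + (1/8)*(-4) = 1/4 - 1/2 = -1/4 ≈ -0.25000)
C(Q, u) = -3 + Q + u (C(Q, u) = -3 + (Q + u) = -3 + Q + u)
o(w) = -2*w*(8 + w) (o(w) = -(w + w)*(w + 8) = -2*w*(8 + w))
((-387 - 1098)*C(3, -28) + 1382769)*(-4888308 + o(199)) = ((-387 - 1098)*(-3 + 3 - 28) + 1382769)*(-4888308 - 2*199*(8 + 199)) = (-1485*(-28) + 1382769)*(-4888308 - 2*199*207) = (41580 + 1382769)*(-4888308 - 82386) = 1424349*(-4970694) = -7080003028206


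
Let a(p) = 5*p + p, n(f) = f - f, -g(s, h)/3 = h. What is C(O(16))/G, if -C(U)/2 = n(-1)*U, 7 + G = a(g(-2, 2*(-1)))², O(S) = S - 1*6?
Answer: 0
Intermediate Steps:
O(S) = -6 + S (O(S) = S - 6 = -6 + S)
g(s, h) = -3*h
n(f) = 0
a(p) = 6*p
G = 1289 (G = -7 + (6*(-6*(-1)))² = -7 + (6*(-3*(-2)))² = -7 + (6*6)² = -7 + 36² = -7 + 1296 = 1289)
C(U) = 0 (C(U) = -0*U = -2*0 = 0)
C(O(16))/G = 0/1289 = 0*(1/1289) = 0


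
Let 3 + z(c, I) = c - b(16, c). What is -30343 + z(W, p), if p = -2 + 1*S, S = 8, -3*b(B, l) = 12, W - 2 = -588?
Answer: -30928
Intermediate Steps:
W = -586 (W = 2 - 588 = -586)
b(B, l) = -4 (b(B, l) = -⅓*12 = -4)
p = 6 (p = -2 + 1*8 = -2 + 8 = 6)
z(c, I) = 1 + c (z(c, I) = -3 + (c - 1*(-4)) = -3 + (c + 4) = -3 + (4 + c) = 1 + c)
-30343 + z(W, p) = -30343 + (1 - 586) = -30343 - 585 = -30928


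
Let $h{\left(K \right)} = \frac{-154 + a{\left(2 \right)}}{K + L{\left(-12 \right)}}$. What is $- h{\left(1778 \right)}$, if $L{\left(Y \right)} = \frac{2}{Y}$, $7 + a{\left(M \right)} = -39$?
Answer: $\frac{1200}{10667} \approx 0.1125$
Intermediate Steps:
$a{\left(M \right)} = -46$ ($a{\left(M \right)} = -7 - 39 = -46$)
$h{\left(K \right)} = - \frac{200}{- \frac{1}{6} + K}$ ($h{\left(K \right)} = \frac{-154 - 46}{K + \frac{2}{-12}} = - \frac{200}{K + 2 \left(- \frac{1}{12}\right)} = - \frac{200}{K - \frac{1}{6}} = - \frac{200}{- \frac{1}{6} + K}$)
$- h{\left(1778 \right)} = - \frac{-1200}{-1 + 6 \cdot 1778} = - \frac{-1200}{-1 + 10668} = - \frac{-1200}{10667} = \left(-1\right) \left(- \frac{1200}{10667}\right) = \frac{1200}{10667}$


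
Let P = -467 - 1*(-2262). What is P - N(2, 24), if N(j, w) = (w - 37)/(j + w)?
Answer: 3591/2 ≈ 1795.5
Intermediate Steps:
N(j, w) = (-37 + w)/(j + w)
P = 1795 (P = -467 + 2262 = 1795)
P - N(2, 24) = 1795 - (-37 + 24)/(2 + 24) = 1795 - (-13)/26 = 1795 - 1*(-½) = 1795 + ½ = 3591/2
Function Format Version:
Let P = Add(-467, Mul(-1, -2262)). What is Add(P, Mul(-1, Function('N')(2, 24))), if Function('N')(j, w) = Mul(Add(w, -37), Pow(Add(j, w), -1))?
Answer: Rational(3591, 2) ≈ 1795.5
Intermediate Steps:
Function('N')(j, w) = Mul(Pow(Add(j, w), -1), Add(-37, w)) (Function('N')(j, w) = Mul(Add(-37, w), Pow(Add(j, w), -1)) = Mul(Pow(Add(j, w), -1), Add(-37, w)))
P = 1795 (P = Add(-467, 2262) = 1795)
Add(P, Mul(-1, Function('N')(2, 24))) = Add(1795, Mul(-1, Mul(Pow(Add(2, 24), -1), Add(-37, 24)))) = Add(1795, Mul(-1, Mul(Pow(26, -1), -13))) = Add(1795, Mul(-1, Mul(Rational(1, 26), -13))) = Add(1795, Mul(-1, Rational(-1, 2))) = Add(1795, Rational(1, 2)) = Rational(3591, 2)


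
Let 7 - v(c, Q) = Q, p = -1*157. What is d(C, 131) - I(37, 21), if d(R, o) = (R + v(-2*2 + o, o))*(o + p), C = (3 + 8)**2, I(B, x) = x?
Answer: 57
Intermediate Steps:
p = -157
v(c, Q) = 7 - Q
C = 121 (C = 11**2 = 121)
d(R, o) = (-157 + o)*(7 + R - o) (d(R, o) = (R + (7 - o))*(o - 157) = (7 + R - o)*(-157 + o) = (-157 + o)*(7 + R - o))
d(C, 131) - I(37, 21) = (-1099 - 1*131**2 - 157*121 + 164*131 + 121*131) - 1*21 = (-1099 - 1*17161 - 18997 + 21484 + 15851) - 21 = (-1099 - 17161 - 18997 + 21484 + 15851) - 21 = 78 - 21 = 57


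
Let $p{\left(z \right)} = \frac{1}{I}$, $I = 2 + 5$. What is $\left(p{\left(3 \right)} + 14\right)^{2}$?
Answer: $\frac{9801}{49} \approx 200.02$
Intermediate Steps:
$I = 7$
$p{\left(z \right)} = \frac{1}{7}$
$\left(p{\left(3 \right)} + 14\right)^{2} = \left(\frac{1}{7} + 14\right)^{2} = \left(\frac{99}{7}\right)^{2} = \frac{9801}{49}$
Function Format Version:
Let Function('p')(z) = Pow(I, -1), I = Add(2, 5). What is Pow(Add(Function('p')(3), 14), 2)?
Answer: Rational(9801, 49) ≈ 200.02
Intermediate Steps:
I = 7
Function('p')(z) = Rational(1, 7) (Function('p')(z) = Pow(7, -1) = Rational(1, 7))
Pow(Add(Function('p')(3), 14), 2) = Pow(Add(Rational(1, 7), 14), 2) = Pow(Rational(99, 7), 2) = Rational(9801, 49)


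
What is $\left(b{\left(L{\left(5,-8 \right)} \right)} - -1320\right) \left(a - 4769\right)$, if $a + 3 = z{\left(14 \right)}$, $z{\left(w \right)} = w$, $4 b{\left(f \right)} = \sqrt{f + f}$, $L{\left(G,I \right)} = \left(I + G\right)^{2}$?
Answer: $-6280560 - \frac{7137 \sqrt{2}}{2} \approx -6.2856 \cdot 10^{6}$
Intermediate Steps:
$L{\left(G,I \right)} = \left(G + I\right)^{2}$
$b{\left(f \right)} = \frac{\sqrt{2} \sqrt{f}}{4}$ ($b{\left(f \right)} = \frac{\sqrt{f + f}}{4} = \frac{\sqrt{2 f}}{4} = \frac{\sqrt{2} \sqrt{f}}{4}$)
$a = 11$ ($a = -3 + 14 = 11$)
$\left(b{\left(L{\left(5,-8 \right)} \right)} - -1320\right) \left(a - 4769\right) = \left(\frac{\sqrt{2} \sqrt{\left(5 - 8\right)^{2}}}{4} - -1320\right) \left(11 - 4769\right) = \left(\frac{\sqrt{2} \sqrt{\left(-3\right)^{2}}}{4} + 1320\right) \left(-4758\right) = \left(\frac{\sqrt{2} \sqrt{9}}{4} + 1320\right) \left(-4758\right) = \left(\frac{1}{4} \sqrt{2} \cdot 3 + 1320\right) \left(-4758\right) = \left(\frac{3 \sqrt{2}}{4} + 1320\right) \left(-4758\right) = \left(1320 + \frac{3 \sqrt{2}}{4}\right) \left(-4758\right) = -6280560 - \frac{7137 \sqrt{2}}{2}$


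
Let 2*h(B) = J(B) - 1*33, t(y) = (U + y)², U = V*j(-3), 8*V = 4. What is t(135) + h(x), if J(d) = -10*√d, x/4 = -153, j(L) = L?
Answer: 71223/4 - 30*I*√17 ≈ 17806.0 - 123.69*I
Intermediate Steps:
V = ½ (V = (⅛)*4 = ½ ≈ 0.50000)
x = -612 (x = 4*(-153) = -612)
U = -3/2 (U = (½)*(-3) = -3/2 ≈ -1.5000)
t(y) = (-3/2 + y)²
h(B) = -33/2 - 5*√B (h(B) = (-10*√B - 1*33)/2 = (-10*√B - 33)/2 = (-33 - 10*√B)/2 = -33/2 - 5*√B)
t(135) + h(x) = (-3 + 2*135)²/4 + (-33/2 - 30*I*√17) = (-3 + 270)²/4 + (-33/2 - 30*I*√17) = (¼)*267² + (-33/2 - 30*I*√17) = (¼)*71289 + (-33/2 - 30*I*√17) = 71289/4 + (-33/2 - 30*I*√17) = 71223/4 - 30*I*√17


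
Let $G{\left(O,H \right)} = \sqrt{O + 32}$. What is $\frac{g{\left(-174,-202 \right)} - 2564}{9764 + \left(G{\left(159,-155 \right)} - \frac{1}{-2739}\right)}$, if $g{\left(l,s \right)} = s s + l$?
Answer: $\frac{199168686425577}{51087039113807} - \frac{20398266999 \sqrt{191}}{51087039113807} \approx 3.8931$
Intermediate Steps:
$G{\left(O,H \right)} = \sqrt{32 + O}$
$g{\left(l,s \right)} = l + s^{2}$ ($g{\left(l,s \right)} = s^{2} + l = l + s^{2}$)
$\frac{g{\left(-174,-202 \right)} - 2564}{9764 + \left(G{\left(159,-155 \right)} - \frac{1}{-2739}\right)} = \frac{\left(-174 + \left(-202\right)^{2}\right) - 2564}{9764 - \left(- \frac{1}{2739} - \sqrt{32 + 159}\right)} = \frac{\left(-174 + 40804\right) - 2564}{9764 - \left(- \frac{1}{2739} - \sqrt{191}\right)} = \frac{40630 - 2564}{9764 + \left(\sqrt{191} + \frac{1}{2739}\right)} = \frac{38066}{9764 + \left(\frac{1}{2739} + \sqrt{191}\right)} = \frac{38066}{\frac{26743597}{2739} + \sqrt{191}}$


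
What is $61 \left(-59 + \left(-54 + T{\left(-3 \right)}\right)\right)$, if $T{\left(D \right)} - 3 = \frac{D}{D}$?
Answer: $-6649$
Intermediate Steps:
$T{\left(D \right)} = 4$ ($T{\left(D \right)} = 3 + \frac{D}{D} = 3 + 1 = 4$)
$61 \left(-59 + \left(-54 + T{\left(-3 \right)}\right)\right) = 61 \left(-59 + \left(-54 + 4\right)\right) = 61 \left(-59 - 50\right) = 61 \left(-109\right) = -6649$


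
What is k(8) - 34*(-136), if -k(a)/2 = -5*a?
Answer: 4704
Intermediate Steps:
k(a) = 10*a (k(a) = -(-10)*a = 10*a)
k(8) - 34*(-136) = 10*8 - 34*(-136) = 80 + 4624 = 4704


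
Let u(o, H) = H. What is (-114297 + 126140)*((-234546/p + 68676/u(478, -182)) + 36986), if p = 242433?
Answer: 245246375487566/565677 ≈ 4.3354e+8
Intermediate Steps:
(-114297 + 126140)*((-234546/p + 68676/u(478, -182)) + 36986) = (-114297 + 126140)*((-234546/242433 + 68676/(-182)) + 36986) = 11843*((-234546*1/242433 + 68676*(-1/182)) + 36986) = 11843*((-78182/80811 - 34338/91) + 36986) = 11843*(-2782002680/7353801 + 36986) = 11843*(269205681106/7353801) = 245246375487566/565677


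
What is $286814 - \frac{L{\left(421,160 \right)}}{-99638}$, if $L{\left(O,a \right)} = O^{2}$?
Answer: $\frac{28577750573}{99638} \approx 2.8682 \cdot 10^{5}$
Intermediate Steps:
$286814 - \frac{L{\left(421,160 \right)}}{-99638} = 286814 - \frac{421^{2}}{-99638} = 286814 - 177241 \left(- \frac{1}{99638}\right) = 286814 - - \frac{177241}{99638} = 286814 + \frac{177241}{99638} = \frac{28577750573}{99638}$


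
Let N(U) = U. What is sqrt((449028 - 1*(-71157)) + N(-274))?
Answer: 17*sqrt(1799) ≈ 721.05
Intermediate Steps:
sqrt((449028 - 1*(-71157)) + N(-274)) = sqrt((449028 - 1*(-71157)) - 274) = sqrt((449028 + 71157) - 274) = sqrt(520185 - 274) = sqrt(519911) = 17*sqrt(1799)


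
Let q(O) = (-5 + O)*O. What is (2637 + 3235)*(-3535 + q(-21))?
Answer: -17551408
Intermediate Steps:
q(O) = O*(-5 + O)
(2637 + 3235)*(-3535 + q(-21)) = (2637 + 3235)*(-3535 - 21*(-5 - 21)) = 5872*(-3535 - 21*(-26)) = 5872*(-3535 + 546) = 5872*(-2989) = -17551408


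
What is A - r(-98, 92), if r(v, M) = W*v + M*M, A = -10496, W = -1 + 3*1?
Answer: -18764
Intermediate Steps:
W = 2 (W = -1 + 3 = 2)
r(v, M) = M**2 + 2*v (r(v, M) = 2*v + M*M = 2*v + M**2 = M**2 + 2*v)
A - r(-98, 92) = -10496 - (92**2 + 2*(-98)) = -10496 - (8464 - 196) = -10496 - 1*8268 = -10496 - 8268 = -18764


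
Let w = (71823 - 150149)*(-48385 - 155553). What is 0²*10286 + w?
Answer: 15973647788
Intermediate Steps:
w = 15973647788 (w = -78326*(-203938) = 15973647788)
0²*10286 + w = 0²*10286 + 15973647788 = 0*10286 + 15973647788 = 0 + 15973647788 = 15973647788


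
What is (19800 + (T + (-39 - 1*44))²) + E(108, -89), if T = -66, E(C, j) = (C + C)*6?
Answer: 43297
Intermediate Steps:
E(C, j) = 12*C (E(C, j) = (2*C)*6 = 12*C)
(19800 + (T + (-39 - 1*44))²) + E(108, -89) = (19800 + (-66 + (-39 - 1*44))²) + 12*108 = (19800 + (-66 + (-39 - 44))²) + 1296 = (19800 + (-66 - 83)²) + 1296 = (19800 + (-149)²) + 1296 = (19800 + 22201) + 1296 = 42001 + 1296 = 43297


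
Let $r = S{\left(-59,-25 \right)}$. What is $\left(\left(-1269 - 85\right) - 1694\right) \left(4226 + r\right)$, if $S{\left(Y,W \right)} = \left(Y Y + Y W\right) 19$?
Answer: $-299892720$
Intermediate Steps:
$S{\left(Y,W \right)} = 19 Y^{2} + 19 W Y$ ($S{\left(Y,W \right)} = \left(Y^{2} + W Y\right) 19 = 19 Y^{2} + 19 W Y$)
$r = 94164$ ($r = 19 \left(-59\right) \left(-25 - 59\right) = 19 \left(-59\right) \left(-84\right) = 94164$)
$\left(\left(-1269 - 85\right) - 1694\right) \left(4226 + r\right) = \left(\left(-1269 - 85\right) - 1694\right) \left(4226 + 94164\right) = \left(\left(-1269 - 85\right) - 1694\right) 98390 = \left(-1354 - 1694\right) 98390 = \left(-3048\right) 98390 = -299892720$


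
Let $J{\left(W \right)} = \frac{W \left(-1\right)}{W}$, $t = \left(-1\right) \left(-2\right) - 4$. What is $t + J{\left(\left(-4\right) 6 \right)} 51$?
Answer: $-53$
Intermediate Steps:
$t = -2$ ($t = 2 - 4 = -2$)
$J{\left(W \right)} = -1$ ($J{\left(W \right)} = \frac{\left(-1\right) W}{W} = -1$)
$t + J{\left(\left(-4\right) 6 \right)} 51 = -2 - 51 = -53$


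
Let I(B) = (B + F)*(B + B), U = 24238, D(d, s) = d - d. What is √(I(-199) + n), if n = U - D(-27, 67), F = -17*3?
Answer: √123738 ≈ 351.76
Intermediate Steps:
D(d, s) = 0
F = -51
n = 24238 (n = 24238 - 1*0 = 24238 + 0 = 24238)
I(B) = 2*B*(-51 + B) (I(B) = (B - 51)*(B + B) = (-51 + B)*(2*B) = 2*B*(-51 + B))
√(I(-199) + n) = √(2*(-199)*(-51 - 199) + 24238) = √(2*(-199)*(-250) + 24238) = √(99500 + 24238) = √123738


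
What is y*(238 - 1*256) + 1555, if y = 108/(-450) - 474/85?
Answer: 705371/425 ≈ 1659.7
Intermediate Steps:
y = -2472/425 (y = 108*(-1/450) - 474*1/85 = -6/25 - 474/85 = -2472/425 ≈ -5.8165)
y*(238 - 1*256) + 1555 = -2472*(238 - 1*256)/425 + 1555 = -2472*(238 - 256)/425 + 1555 = -2472/425*(-18) + 1555 = 44496/425 + 1555 = 705371/425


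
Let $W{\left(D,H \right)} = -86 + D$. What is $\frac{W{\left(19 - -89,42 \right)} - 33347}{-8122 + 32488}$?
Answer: $- \frac{1075}{786} \approx -1.3677$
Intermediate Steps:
$\frac{W{\left(19 - -89,42 \right)} - 33347}{-8122 + 32488} = \frac{\left(-86 + \left(19 - -89\right)\right) - 33347}{-8122 + 32488} = \frac{\left(-86 + \left(19 + 89\right)\right) - 33347}{24366} = \left(\left(-86 + 108\right) - 33347\right) \frac{1}{24366} = \left(22 - 33347\right) \frac{1}{24366} = \left(-33325\right) \frac{1}{24366} = - \frac{1075}{786}$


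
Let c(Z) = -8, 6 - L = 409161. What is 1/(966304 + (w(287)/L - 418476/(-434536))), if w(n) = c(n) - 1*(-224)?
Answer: 14816048090/14316820794200027 ≈ 1.0349e-6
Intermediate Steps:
L = -409155 (L = 6 - 1*409161 = 6 - 409161 = -409155)
w(n) = 216 (w(n) = -8 - 1*(-224) = -8 + 224 = 216)
1/(966304 + (w(287)/L - 418476/(-434536))) = 1/(966304 + (216/(-409155) - 418476/(-434536))) = 1/(966304 + (216*(-1/409155) - 418476*(-1/434536))) = 1/(966304 + (-72/136385 + 104619/108634)) = 1/(966304 + 14260640667/14816048090) = 1/(14316820794200027/14816048090) = 14816048090/14316820794200027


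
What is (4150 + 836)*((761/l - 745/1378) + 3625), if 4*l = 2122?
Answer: 13216058932653/731029 ≈ 1.8079e+7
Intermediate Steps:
l = 1061/2 (l = (1/4)*2122 = 1061/2 ≈ 530.50)
(4150 + 836)*((761/l - 745/1378) + 3625) = (4150 + 836)*((761/(1061/2) - 745/1378) + 3625) = 4986*((761*(2/1061) - 745*1/1378) + 3625) = 4986*((1522/1061 - 745/1378) + 3625) = 4986*(1306871/1462058 + 3625) = 4986*(5301267121/1462058) = 13216058932653/731029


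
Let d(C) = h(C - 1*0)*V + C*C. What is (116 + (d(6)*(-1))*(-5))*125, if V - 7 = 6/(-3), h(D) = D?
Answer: 55750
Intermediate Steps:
V = 5 (V = 7 + 6/(-3) = 7 + 6*(-⅓) = 7 - 2 = 5)
d(C) = C² + 5*C (d(C) = (C - 1*0)*5 + C*C = (C + 0)*5 + C² = C*5 + C² = 5*C + C² = C² + 5*C)
(116 + (d(6)*(-1))*(-5))*125 = (116 + ((6*(5 + 6))*(-1))*(-5))*125 = (116 + ((6*11)*(-1))*(-5))*125 = (116 + (66*(-1))*(-5))*125 = (116 - 66*(-5))*125 = (116 + 330)*125 = 446*125 = 55750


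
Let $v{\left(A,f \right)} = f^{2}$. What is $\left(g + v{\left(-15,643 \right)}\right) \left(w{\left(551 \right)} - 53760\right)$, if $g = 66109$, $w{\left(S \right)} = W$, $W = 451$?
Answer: $-25564757422$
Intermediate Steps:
$w{\left(S \right)} = 451$
$\left(g + v{\left(-15,643 \right)}\right) \left(w{\left(551 \right)} - 53760\right) = \left(66109 + 643^{2}\right) \left(451 - 53760\right) = \left(66109 + 413449\right) \left(-53309\right) = 479558 \left(-53309\right) = -25564757422$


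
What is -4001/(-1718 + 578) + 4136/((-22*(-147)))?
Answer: 89163/18620 ≈ 4.7886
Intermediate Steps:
-4001/(-1718 + 578) + 4136/((-22*(-147))) = -4001/(-1140) + 4136/3234 = -4001*(-1/1140) + 4136*(1/3234) = 4001/1140 + 188/147 = 89163/18620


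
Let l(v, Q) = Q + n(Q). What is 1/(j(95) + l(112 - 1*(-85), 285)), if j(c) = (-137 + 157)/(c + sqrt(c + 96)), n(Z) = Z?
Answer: 125932/71808325 + sqrt(191)/143616650 ≈ 0.0017538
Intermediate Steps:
j(c) = 20/(c + sqrt(96 + c))
l(v, Q) = 2*Q (l(v, Q) = Q + Q = 2*Q)
1/(j(95) + l(112 - 1*(-85), 285)) = 1/(20/(95 + sqrt(96 + 95)) + 2*285) = 1/(20/(95 + sqrt(191)) + 570) = 1/(570 + 20/(95 + sqrt(191)))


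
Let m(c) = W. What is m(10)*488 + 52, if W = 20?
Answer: 9812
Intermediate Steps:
m(c) = 20
m(10)*488 + 52 = 20*488 + 52 = 9760 + 52 = 9812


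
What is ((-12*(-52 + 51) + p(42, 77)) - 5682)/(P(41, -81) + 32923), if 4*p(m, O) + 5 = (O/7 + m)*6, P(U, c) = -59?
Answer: -22367/131456 ≈ -0.17015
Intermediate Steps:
p(m, O) = -5/4 + 3*m/2 + 3*O/14 (p(m, O) = -5/4 + ((O/7 + m)*6)/4 = -5/4 + ((m + O/7)*6)/4 = -5/4 + (6*m + 6*O/7)/4 = -5/4 + (3*m/2 + 3*O/14) = -5/4 + 3*m/2 + 3*O/14)
((-12*(-52 + 51) + p(42, 77)) - 5682)/(P(41, -81) + 32923) = ((-12*(-52 + 51) + (-5/4 + (3/2)*42 + (3/14)*77)) - 5682)/(-59 + 32923) = ((-12*(-1) + (-5/4 + 63 + 33/2)) - 5682)/32864 = ((12 + 313/4) - 5682)*(1/32864) = (361/4 - 5682)*(1/32864) = -22367/4*1/32864 = -22367/131456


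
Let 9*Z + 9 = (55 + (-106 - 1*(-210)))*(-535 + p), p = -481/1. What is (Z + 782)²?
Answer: 2652765025/9 ≈ 2.9475e+8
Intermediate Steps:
p = -481 (p = -481*1 = -481)
Z = -53851/3 (Z = -1 + ((55 + (-106 - 1*(-210)))*(-535 - 481))/9 = -1 + ((55 + (-106 + 210))*(-1016))/9 = -1 + ((55 + 104)*(-1016))/9 = -1 + (159*(-1016))/9 = -1 + (⅑)*(-161544) = -1 - 53848/3 = -53851/3 ≈ -17950.)
(Z + 782)² = (-53851/3 + 782)² = (-51505/3)² = 2652765025/9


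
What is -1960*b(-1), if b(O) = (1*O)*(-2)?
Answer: -3920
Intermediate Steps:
b(O) = -2*O (b(O) = O*(-2) = -2*O)
-1960*b(-1) = -(-3920)*(-1) = -1960*2 = -3920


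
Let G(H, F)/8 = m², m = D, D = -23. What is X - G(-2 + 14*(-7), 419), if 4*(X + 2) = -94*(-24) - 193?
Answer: -14873/4 ≈ -3718.3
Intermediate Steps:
m = -23
G(H, F) = 4232 (G(H, F) = 8*(-23)² = 8*529 = 4232)
X = 2055/4 (X = -2 + (-94*(-24) - 193)/4 = -2 + (2256 - 193)/4 = -2 + (¼)*2063 = -2 + 2063/4 = 2055/4 ≈ 513.75)
X - G(-2 + 14*(-7), 419) = 2055/4 - 1*4232 = 2055/4 - 4232 = -14873/4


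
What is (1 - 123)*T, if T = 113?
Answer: -13786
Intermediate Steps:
(1 - 123)*T = (1 - 123)*113 = -122*113 = -13786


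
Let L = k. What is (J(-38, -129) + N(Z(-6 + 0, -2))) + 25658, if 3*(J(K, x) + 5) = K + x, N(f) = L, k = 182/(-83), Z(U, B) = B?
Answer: 6373190/249 ≈ 25595.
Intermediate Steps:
k = -182/83 (k = 182*(-1/83) = -182/83 ≈ -2.1928)
L = -182/83 ≈ -2.1928
N(f) = -182/83
J(K, x) = -5 + K/3 + x/3 (J(K, x) = -5 + (K + x)/3 = -5 + (K/3 + x/3) = -5 + K/3 + x/3)
(J(-38, -129) + N(Z(-6 + 0, -2))) + 25658 = ((-5 + (⅓)*(-38) + (⅓)*(-129)) - 182/83) + 25658 = ((-5 - 38/3 - 43) - 182/83) + 25658 = (-182/3 - 182/83) + 25658 = -15652/249 + 25658 = 6373190/249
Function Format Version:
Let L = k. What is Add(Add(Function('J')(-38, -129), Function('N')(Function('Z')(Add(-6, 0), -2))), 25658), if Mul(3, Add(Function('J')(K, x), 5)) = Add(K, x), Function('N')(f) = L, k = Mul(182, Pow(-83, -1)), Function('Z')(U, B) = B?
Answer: Rational(6373190, 249) ≈ 25595.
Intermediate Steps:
k = Rational(-182, 83) (k = Mul(182, Rational(-1, 83)) = Rational(-182, 83) ≈ -2.1928)
L = Rational(-182, 83) ≈ -2.1928
Function('N')(f) = Rational(-182, 83)
Function('J')(K, x) = Add(-5, Mul(Rational(1, 3), K), Mul(Rational(1, 3), x)) (Function('J')(K, x) = Add(-5, Mul(Rational(1, 3), Add(K, x))) = Add(-5, Add(Mul(Rational(1, 3), K), Mul(Rational(1, 3), x))) = Add(-5, Mul(Rational(1, 3), K), Mul(Rational(1, 3), x)))
Add(Add(Function('J')(-38, -129), Function('N')(Function('Z')(Add(-6, 0), -2))), 25658) = Add(Add(Add(-5, Mul(Rational(1, 3), -38), Mul(Rational(1, 3), -129)), Rational(-182, 83)), 25658) = Add(Add(Add(-5, Rational(-38, 3), -43), Rational(-182, 83)), 25658) = Add(Add(Rational(-182, 3), Rational(-182, 83)), 25658) = Add(Rational(-15652, 249), 25658) = Rational(6373190, 249)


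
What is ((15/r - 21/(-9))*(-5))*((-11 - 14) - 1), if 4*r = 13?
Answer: 2710/3 ≈ 903.33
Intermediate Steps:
r = 13/4 (r = (1/4)*13 = 13/4 ≈ 3.2500)
((15/r - 21/(-9))*(-5))*((-11 - 14) - 1) = ((15/(13/4) - 21/(-9))*(-5))*((-11 - 14) - 1) = ((15*(4/13) - 21*(-1/9))*(-5))*(-25 - 1) = ((60/13 + 7/3)*(-5))*(-26) = ((271/39)*(-5))*(-26) = -1355/39*(-26) = 2710/3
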